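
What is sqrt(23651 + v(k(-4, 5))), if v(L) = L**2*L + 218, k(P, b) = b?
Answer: 3*sqrt(2666) ≈ 154.90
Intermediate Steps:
v(L) = 218 + L**3 (v(L) = L**3 + 218 = 218 + L**3)
sqrt(23651 + v(k(-4, 5))) = sqrt(23651 + (218 + 5**3)) = sqrt(23651 + (218 + 125)) = sqrt(23651 + 343) = sqrt(23994) = 3*sqrt(2666)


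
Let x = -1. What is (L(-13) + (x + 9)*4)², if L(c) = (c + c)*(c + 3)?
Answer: 85264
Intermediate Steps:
L(c) = 2*c*(3 + c) (L(c) = (2*c)*(3 + c) = 2*c*(3 + c))
(L(-13) + (x + 9)*4)² = (2*(-13)*(3 - 13) + (-1 + 9)*4)² = (2*(-13)*(-10) + 8*4)² = (260 + 32)² = 292² = 85264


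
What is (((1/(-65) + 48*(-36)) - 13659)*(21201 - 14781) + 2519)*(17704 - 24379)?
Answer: 8571818442975/13 ≈ 6.5937e+11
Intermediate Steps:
(((1/(-65) + 48*(-36)) - 13659)*(21201 - 14781) + 2519)*(17704 - 24379) = (((-1/65 - 1728) - 13659)*6420 + 2519)*(-6675) = ((-112321/65 - 13659)*6420 + 2519)*(-6675) = (-1000156/65*6420 + 2519)*(-6675) = (-1284200304/13 + 2519)*(-6675) = -1284167557/13*(-6675) = 8571818442975/13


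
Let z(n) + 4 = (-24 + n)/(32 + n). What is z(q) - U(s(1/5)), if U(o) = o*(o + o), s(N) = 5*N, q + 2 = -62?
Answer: -13/4 ≈ -3.2500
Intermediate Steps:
q = -64 (q = -2 - 62 = -64)
U(o) = 2*o**2 (U(o) = o*(2*o) = 2*o**2)
z(n) = -4 + (-24 + n)/(32 + n)
z(q) - U(s(1/5)) = (-152 - 3*(-64))/(32 - 64) - 2*(5/5)**2 = (-152 + 192)/(-32) - 2*(5*(1/5))**2 = -1/32*40 - 2*1**2 = -5/4 - 2 = -13/4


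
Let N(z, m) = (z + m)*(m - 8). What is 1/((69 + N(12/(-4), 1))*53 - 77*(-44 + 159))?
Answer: -1/4456 ≈ -0.00022442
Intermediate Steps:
N(z, m) = (-8 + m)*(m + z) (N(z, m) = (m + z)*(-8 + m) = (-8 + m)*(m + z))
1/((69 + N(12/(-4), 1))*53 - 77*(-44 + 159)) = 1/((69 + (1² - 8*1 - 96/(-4) + 1*(12/(-4))))*53 - 77*(-44 + 159)) = 1/((69 + (1 - 8 - 96*(-1)/4 + 1*(12*(-¼))))*53 - 77*115) = 1/((69 + (1 - 8 - 8*(-3) + 1*(-3)))*53 - 8855) = 1/((69 + (1 - 8 + 24 - 3))*53 - 8855) = 1/((69 + 14)*53 - 8855) = 1/(83*53 - 8855) = 1/(4399 - 8855) = 1/(-4456) = -1/4456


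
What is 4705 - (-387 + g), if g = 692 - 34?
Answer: 4434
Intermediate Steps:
g = 658
4705 - (-387 + g) = 4705 - (-387 + 658) = 4705 - 1*271 = 4705 - 271 = 4434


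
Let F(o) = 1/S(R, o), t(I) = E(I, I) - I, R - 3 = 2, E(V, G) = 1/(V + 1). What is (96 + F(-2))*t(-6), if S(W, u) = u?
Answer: 5539/10 ≈ 553.90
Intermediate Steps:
E(V, G) = 1/(1 + V)
R = 5 (R = 3 + 2 = 5)
t(I) = 1/(1 + I) - I
F(o) = 1/o
(96 + F(-2))*t(-6) = (96 + 1/(-2))*((1 - 1*(-6)*(1 - 6))/(1 - 6)) = (96 - ½)*((1 - 1*(-6)*(-5))/(-5)) = 191*(-(1 - 30)/5)/2 = 191*(-⅕*(-29))/2 = (191/2)*(29/5) = 5539/10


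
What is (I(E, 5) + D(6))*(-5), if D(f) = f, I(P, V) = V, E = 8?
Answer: -55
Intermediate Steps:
(I(E, 5) + D(6))*(-5) = (5 + 6)*(-5) = 11*(-5) = -55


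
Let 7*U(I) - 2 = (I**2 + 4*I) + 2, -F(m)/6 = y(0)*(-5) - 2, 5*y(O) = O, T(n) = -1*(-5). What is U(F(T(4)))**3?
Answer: 21952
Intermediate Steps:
T(n) = 5
y(O) = O/5
F(m) = 12 (F(m) = -6*(((1/5)*0)*(-5) - 2) = -6*(0*(-5) - 2) = -6*(0 - 2) = -6*(-2) = 12)
U(I) = 4/7 + I**2/7 + 4*I/7 (U(I) = 2/7 + ((I**2 + 4*I) + 2)/7 = 2/7 + (2 + I**2 + 4*I)/7 = 2/7 + (2/7 + I**2/7 + 4*I/7) = 4/7 + I**2/7 + 4*I/7)
U(F(T(4)))**3 = (4/7 + (1/7)*12**2 + (4/7)*12)**3 = (4/7 + (1/7)*144 + 48/7)**3 = (4/7 + 144/7 + 48/7)**3 = 28**3 = 21952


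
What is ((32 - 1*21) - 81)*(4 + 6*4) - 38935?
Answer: -40895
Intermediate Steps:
((32 - 1*21) - 81)*(4 + 6*4) - 38935 = ((32 - 21) - 81)*(4 + 24) - 38935 = (11 - 81)*28 - 38935 = -70*28 - 38935 = -1960 - 38935 = -40895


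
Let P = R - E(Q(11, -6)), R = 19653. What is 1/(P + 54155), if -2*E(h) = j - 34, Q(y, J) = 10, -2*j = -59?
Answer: 4/295223 ≈ 1.3549e-5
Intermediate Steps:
j = 59/2 (j = -½*(-59) = 59/2 ≈ 29.500)
E(h) = 9/4 (E(h) = -(59/2 - 34)/2 = -½*(-9/2) = 9/4)
P = 78603/4 (P = 19653 - 1*9/4 = 19653 - 9/4 = 78603/4 ≈ 19651.)
1/(P + 54155) = 1/(78603/4 + 54155) = 1/(295223/4) = 4/295223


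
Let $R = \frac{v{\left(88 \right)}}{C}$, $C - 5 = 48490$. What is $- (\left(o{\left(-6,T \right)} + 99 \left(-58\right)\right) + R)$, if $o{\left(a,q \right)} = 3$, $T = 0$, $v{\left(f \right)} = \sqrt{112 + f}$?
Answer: $5739 - \frac{2 \sqrt{2}}{9699} \approx 5739.0$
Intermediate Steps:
$C = 48495$ ($C = 5 + 48490 = 48495$)
$R = \frac{2 \sqrt{2}}{9699}$ ($R = \frac{\sqrt{112 + 88}}{48495} = \sqrt{200} \cdot \frac{1}{48495} = 10 \sqrt{2} \cdot \frac{1}{48495} = \frac{2 \sqrt{2}}{9699} \approx 0.00029162$)
$- (\left(o{\left(-6,T \right)} + 99 \left(-58\right)\right) + R) = - (\left(3 + 99 \left(-58\right)\right) + \frac{2 \sqrt{2}}{9699}) = - (\left(3 - 5742\right) + \frac{2 \sqrt{2}}{9699}) = - (-5739 + \frac{2 \sqrt{2}}{9699}) = 5739 - \frac{2 \sqrt{2}}{9699}$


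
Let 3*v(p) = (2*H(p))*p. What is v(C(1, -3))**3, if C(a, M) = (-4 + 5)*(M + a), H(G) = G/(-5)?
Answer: -512/3375 ≈ -0.15170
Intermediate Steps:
H(G) = -G/5 (H(G) = G*(-1/5) = -G/5)
C(a, M) = M + a (C(a, M) = 1*(M + a) = M + a)
v(p) = -2*p**2/15 (v(p) = ((2*(-p/5))*p)/3 = ((-2*p/5)*p)/3 = (-2*p**2/5)/3 = -2*p**2/15)
v(C(1, -3))**3 = (-2*(-3 + 1)**2/15)**3 = (-2/15*(-2)**2)**3 = (-2/15*4)**3 = (-8/15)**3 = -512/3375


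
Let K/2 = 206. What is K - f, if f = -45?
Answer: 457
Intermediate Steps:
K = 412 (K = 2*206 = 412)
K - f = 412 - 1*(-45) = 412 + 45 = 457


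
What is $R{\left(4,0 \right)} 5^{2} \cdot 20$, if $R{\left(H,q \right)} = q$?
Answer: $0$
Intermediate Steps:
$R{\left(4,0 \right)} 5^{2} \cdot 20 = 0 \cdot 5^{2} \cdot 20 = 0 \cdot 25 \cdot 20 = 0 \cdot 20 = 0$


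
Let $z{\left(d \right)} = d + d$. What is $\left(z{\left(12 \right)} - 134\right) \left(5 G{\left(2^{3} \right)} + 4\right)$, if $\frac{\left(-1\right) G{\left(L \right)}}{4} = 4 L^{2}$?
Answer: $562760$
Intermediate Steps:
$z{\left(d \right)} = 2 d$
$G{\left(L \right)} = - 16 L^{2}$ ($G{\left(L \right)} = - 4 \cdot 4 L^{2} = - 16 L^{2}$)
$\left(z{\left(12 \right)} - 134\right) \left(5 G{\left(2^{3} \right)} + 4\right) = \left(2 \cdot 12 - 134\right) \left(5 \left(- 16 \left(2^{3}\right)^{2}\right) + 4\right) = \left(24 - 134\right) \left(5 \left(- 16 \cdot 8^{2}\right) + 4\right) = - 110 \left(5 \left(\left(-16\right) 64\right) + 4\right) = - 110 \left(5 \left(-1024\right) + 4\right) = - 110 \left(-5120 + 4\right) = \left(-110\right) \left(-5116\right) = 562760$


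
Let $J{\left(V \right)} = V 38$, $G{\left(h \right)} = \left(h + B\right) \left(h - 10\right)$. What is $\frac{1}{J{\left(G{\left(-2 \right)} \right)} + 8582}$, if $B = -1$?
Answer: $\frac{1}{9950} \approx 0.0001005$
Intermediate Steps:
$G{\left(h \right)} = \left(-1 + h\right) \left(-10 + h\right)$ ($G{\left(h \right)} = \left(h - 1\right) \left(h - 10\right) = \left(-1 + h\right) \left(-10 + h\right)$)
$J{\left(V \right)} = 38 V$
$\frac{1}{J{\left(G{\left(-2 \right)} \right)} + 8582} = \frac{1}{38 \left(10 + \left(-2\right)^{2} - -22\right) + 8582} = \frac{1}{38 \left(10 + 4 + 22\right) + 8582} = \frac{1}{38 \cdot 36 + 8582} = \frac{1}{1368 + 8582} = \frac{1}{9950}$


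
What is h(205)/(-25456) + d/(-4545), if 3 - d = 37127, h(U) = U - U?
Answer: 37124/4545 ≈ 8.1681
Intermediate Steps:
h(U) = 0
d = -37124 (d = 3 - 1*37127 = 3 - 37127 = -37124)
h(205)/(-25456) + d/(-4545) = 0/(-25456) - 37124/(-4545) = 0*(-1/25456) - 37124*(-1/4545) = 0 + 37124/4545 = 37124/4545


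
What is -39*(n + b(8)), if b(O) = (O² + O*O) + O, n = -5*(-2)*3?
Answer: -6474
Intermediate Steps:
n = 30 (n = 10*3 = 30)
b(O) = O + 2*O² (b(O) = (O² + O²) + O = 2*O² + O = O + 2*O²)
-39*(n + b(8)) = -39*(30 + 8*(1 + 2*8)) = -39*(30 + 8*(1 + 16)) = -39*(30 + 8*17) = -39*(30 + 136) = -39*166 = -6474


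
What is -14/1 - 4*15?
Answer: -74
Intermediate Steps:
-14/1 - 4*15 = -14*1 - 60 = -14 - 60 = -74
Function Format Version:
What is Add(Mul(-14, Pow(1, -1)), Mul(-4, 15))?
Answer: -74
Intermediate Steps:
Add(Mul(-14, Pow(1, -1)), Mul(-4, 15)) = Add(Mul(-14, 1), -60) = Add(-14, -60) = -74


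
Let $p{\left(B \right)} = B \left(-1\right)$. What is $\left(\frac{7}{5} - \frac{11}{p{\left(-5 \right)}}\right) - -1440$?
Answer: $\frac{7196}{5} \approx 1439.2$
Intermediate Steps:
$p{\left(B \right)} = - B$
$\left(\frac{7}{5} - \frac{11}{p{\left(-5 \right)}}\right) - -1440 = \left(\frac{7}{5} - \frac{11}{\left(-1\right) \left(-5\right)}\right) - -1440 = \left(7 \cdot \frac{1}{5} - \frac{11}{5}\right) + 1440 = \left(\frac{7}{5} - \frac{11}{5}\right) + 1440 = - \frac{4}{5} + 1440 = \frac{7196}{5}$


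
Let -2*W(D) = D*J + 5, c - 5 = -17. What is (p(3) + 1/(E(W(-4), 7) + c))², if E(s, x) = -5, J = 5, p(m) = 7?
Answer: 13924/289 ≈ 48.180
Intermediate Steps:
c = -12 (c = 5 - 17 = -12)
W(D) = -5/2 - 5*D/2 (W(D) = -(D*5 + 5)/2 = -(5*D + 5)/2 = -(5 + 5*D)/2 = -5/2 - 5*D/2)
(p(3) + 1/(E(W(-4), 7) + c))² = (7 + 1/(-5 - 12))² = (7 + 1/(-17))² = (7 - 1/17)² = (118/17)² = 13924/289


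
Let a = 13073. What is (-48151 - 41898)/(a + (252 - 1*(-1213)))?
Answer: -90049/14538 ≈ -6.1940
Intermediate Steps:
(-48151 - 41898)/(a + (252 - 1*(-1213))) = (-48151 - 41898)/(13073 + (252 - 1*(-1213))) = -90049/(13073 + (252 + 1213)) = -90049/(13073 + 1465) = -90049/14538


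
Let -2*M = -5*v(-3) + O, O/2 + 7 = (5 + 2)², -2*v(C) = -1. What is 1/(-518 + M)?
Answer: -4/2235 ≈ -0.0017897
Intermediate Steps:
v(C) = ½ (v(C) = -½*(-1) = ½)
O = 84 (O = -14 + 2*(5 + 2)² = -14 + 2*7² = -14 + 2*49 = -14 + 98 = 84)
M = -163/4 (M = -(-5*½ + 84)/2 = -(-5/2 + 84)/2 = -½*163/2 = -163/4 ≈ -40.750)
1/(-518 + M) = 1/(-518 - 163/4) = 1/(-2235/4) = -4/2235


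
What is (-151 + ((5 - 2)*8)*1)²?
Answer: 16129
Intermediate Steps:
(-151 + ((5 - 2)*8)*1)² = (-151 + (3*8)*1)² = (-151 + 24*1)² = (-151 + 24)² = (-127)² = 16129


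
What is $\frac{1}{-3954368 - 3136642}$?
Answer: $- \frac{1}{7091010} \approx -1.4102 \cdot 10^{-7}$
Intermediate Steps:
$\frac{1}{-3954368 - 3136642} = \frac{1}{-7091010} = - \frac{1}{7091010}$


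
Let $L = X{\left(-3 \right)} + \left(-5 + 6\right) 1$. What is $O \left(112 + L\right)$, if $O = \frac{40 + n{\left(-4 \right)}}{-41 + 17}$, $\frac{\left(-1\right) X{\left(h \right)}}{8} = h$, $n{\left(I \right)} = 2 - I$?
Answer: $- \frac{3151}{12} \approx -262.58$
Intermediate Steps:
$X{\left(h \right)} = - 8 h$
$L = 25$ ($L = \left(-8\right) \left(-3\right) + \left(-5 + 6\right) 1 = 24 + 1 \cdot 1 = 24 + 1 = 25$)
$O = - \frac{23}{12}$ ($O = \frac{40 + \left(2 - -4\right)}{-41 + 17} = \frac{40 + \left(2 + 4\right)}{-24} = \left(40 + 6\right) \left(- \frac{1}{24}\right) = 46 \left(- \frac{1}{24}\right) = - \frac{23}{12} \approx -1.9167$)
$O \left(112 + L\right) = - \frac{23 \left(112 + 25\right)}{12} = \left(- \frac{23}{12}\right) 137 = - \frac{3151}{12}$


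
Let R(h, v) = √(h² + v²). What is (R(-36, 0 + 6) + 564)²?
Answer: 319428 + 6768*√37 ≈ 3.6060e+5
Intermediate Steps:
(R(-36, 0 + 6) + 564)² = (√((-36)² + (0 + 6)²) + 564)² = (√(1296 + 6²) + 564)² = (√(1296 + 36) + 564)² = (√1332 + 564)² = (6*√37 + 564)² = (564 + 6*√37)²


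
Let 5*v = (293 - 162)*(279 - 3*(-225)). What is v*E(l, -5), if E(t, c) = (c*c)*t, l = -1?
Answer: -624870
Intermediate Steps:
E(t, c) = t*c² (E(t, c) = c²*t = t*c²)
v = 124974/5 (v = ((293 - 162)*(279 - 3*(-225)))/5 = (131*(279 + 675))/5 = (131*954)/5 = (⅕)*124974 = 124974/5 ≈ 24995.)
v*E(l, -5) = 124974*(-1*(-5)²)/5 = 124974*(-1*25)/5 = (124974/5)*(-25) = -624870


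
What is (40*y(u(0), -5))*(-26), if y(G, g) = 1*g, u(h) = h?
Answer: 5200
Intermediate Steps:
y(G, g) = g
(40*y(u(0), -5))*(-26) = (40*(-5))*(-26) = -200*(-26) = 5200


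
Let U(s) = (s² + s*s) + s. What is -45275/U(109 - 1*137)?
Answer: -9055/308 ≈ -29.399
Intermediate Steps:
U(s) = s + 2*s² (U(s) = (s² + s²) + s = 2*s² + s = s + 2*s²)
-45275/U(109 - 1*137) = -45275*1/((1 + 2*(109 - 1*137))*(109 - 1*137)) = -45275*1/((1 + 2*(109 - 137))*(109 - 137)) = -45275*(-1/(28*(1 + 2*(-28)))) = -45275*(-1/(28*(1 - 56))) = -45275/((-28*(-55))) = -45275/1540 = -45275*1/1540 = -9055/308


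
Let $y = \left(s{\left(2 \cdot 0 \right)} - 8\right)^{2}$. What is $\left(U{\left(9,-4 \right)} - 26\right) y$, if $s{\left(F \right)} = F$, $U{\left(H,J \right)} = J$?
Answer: $-1920$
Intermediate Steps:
$y = 64$ ($y = \left(2 \cdot 0 - 8\right)^{2} = \left(0 - 8\right)^{2} = \left(-8\right)^{2} = 64$)
$\left(U{\left(9,-4 \right)} - 26\right) y = \left(-4 - 26\right) 64 = \left(-30\right) 64 = -1920$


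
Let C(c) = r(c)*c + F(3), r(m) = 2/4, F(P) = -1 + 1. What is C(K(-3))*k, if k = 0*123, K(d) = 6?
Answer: 0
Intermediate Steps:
F(P) = 0
r(m) = 1/2 (r(m) = 2*(1/4) = 1/2)
k = 0
C(c) = c/2 (C(c) = c/2 + 0 = c/2)
C(K(-3))*k = ((1/2)*6)*0 = 3*0 = 0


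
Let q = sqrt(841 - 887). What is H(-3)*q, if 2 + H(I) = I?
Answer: -5*I*sqrt(46) ≈ -33.912*I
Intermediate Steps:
H(I) = -2 + I
q = I*sqrt(46) (q = sqrt(-46) = I*sqrt(46) ≈ 6.7823*I)
H(-3)*q = (-2 - 3)*(I*sqrt(46)) = -5*I*sqrt(46)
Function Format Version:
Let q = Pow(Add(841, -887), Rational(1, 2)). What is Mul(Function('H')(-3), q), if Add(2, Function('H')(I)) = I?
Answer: Mul(-5, I, Pow(46, Rational(1, 2))) ≈ Mul(-33.912, I)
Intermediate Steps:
Function('H')(I) = Add(-2, I)
q = Mul(I, Pow(46, Rational(1, 2))) (q = Pow(-46, Rational(1, 2)) = Mul(I, Pow(46, Rational(1, 2))) ≈ Mul(6.7823, I))
Mul(Function('H')(-3), q) = Mul(Add(-2, -3), Mul(I, Pow(46, Rational(1, 2)))) = Mul(-5, Mul(I, Pow(46, Rational(1, 2)))) = Mul(-5, I, Pow(46, Rational(1, 2)))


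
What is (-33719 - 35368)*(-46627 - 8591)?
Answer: 3814845966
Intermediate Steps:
(-33719 - 35368)*(-46627 - 8591) = -69087*(-55218) = 3814845966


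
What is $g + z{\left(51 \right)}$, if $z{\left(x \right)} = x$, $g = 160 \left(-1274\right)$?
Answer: $-203789$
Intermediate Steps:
$g = -203840$
$g + z{\left(51 \right)} = -203840 + 51 = -203789$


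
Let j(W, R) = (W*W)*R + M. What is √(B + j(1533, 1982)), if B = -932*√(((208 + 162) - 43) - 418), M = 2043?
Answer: √(4657878441 - 932*I*√91) ≈ 68249.0 - 0.e-1*I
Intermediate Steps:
j(W, R) = 2043 + R*W² (j(W, R) = (W*W)*R + 2043 = W²*R + 2043 = R*W² + 2043 = 2043 + R*W²)
B = -932*I*√91 (B = -932*√((370 - 43) - 418) = -932*√(327 - 418) = -932*I*√91 ≈ -8890.7*I)
√(B + j(1533, 1982)) = √(-932*I*√91 + (2043 + 1982*1533²)) = √(-932*I*√91 + (2043 + 1982*2350089)) = √(-932*I*√91 + (2043 + 4657876398)) = √(-932*I*√91 + 4657878441) = √(4657878441 - 932*I*√91)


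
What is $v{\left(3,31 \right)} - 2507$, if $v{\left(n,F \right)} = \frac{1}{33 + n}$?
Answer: $- \frac{90251}{36} \approx -2507.0$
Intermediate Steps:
$v{\left(3,31 \right)} - 2507 = \frac{1}{33 + 3} - 2507 = \frac{1}{36} - 2507 = - \frac{90251}{36}$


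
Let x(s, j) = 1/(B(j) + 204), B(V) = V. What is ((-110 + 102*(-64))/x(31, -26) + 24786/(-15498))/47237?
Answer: -339109327/13557019 ≈ -25.014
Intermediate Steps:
x(s, j) = 1/(204 + j) (x(s, j) = 1/(j + 204) = 1/(204 + j))
((-110 + 102*(-64))/x(31, -26) + 24786/(-15498))/47237 = ((-110 + 102*(-64))/(1/(204 - 26)) + 24786/(-15498))/47237 = ((-110 - 6528)/(1/178) + 24786*(-1/15498))*(1/47237) = (-6638/1/178 - 459/287)*(1/47237) = (-6638*178 - 459/287)*(1/47237) = (-1181564 - 459/287)*(1/47237) = -339109327/287*1/47237 = -339109327/13557019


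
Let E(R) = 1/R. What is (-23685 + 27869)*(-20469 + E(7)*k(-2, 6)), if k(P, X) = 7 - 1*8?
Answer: -599500256/7 ≈ -8.5643e+7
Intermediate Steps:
k(P, X) = -1 (k(P, X) = 7 - 8 = -1)
(-23685 + 27869)*(-20469 + E(7)*k(-2, 6)) = (-23685 + 27869)*(-20469 - 1/7) = 4184*(-20469 + (⅐)*(-1)) = 4184*(-20469 - ⅐) = 4184*(-143284/7) = -599500256/7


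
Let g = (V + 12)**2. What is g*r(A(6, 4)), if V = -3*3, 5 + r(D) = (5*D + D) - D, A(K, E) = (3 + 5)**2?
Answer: 2835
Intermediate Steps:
A(K, E) = 64 (A(K, E) = 8**2 = 64)
r(D) = -5 + 5*D (r(D) = -5 + ((5*D + D) - D) = -5 + (6*D - D) = -5 + 5*D)
V = -9
g = 9 (g = (-9 + 12)**2 = 3**2 = 9)
g*r(A(6, 4)) = 9*(-5 + 5*64) = 9*(-5 + 320) = 9*315 = 2835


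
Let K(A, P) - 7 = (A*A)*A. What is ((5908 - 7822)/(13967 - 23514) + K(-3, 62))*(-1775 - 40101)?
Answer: 7915652776/9547 ≈ 8.2913e+5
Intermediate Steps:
K(A, P) = 7 + A³ (K(A, P) = 7 + (A*A)*A = 7 + A²*A = 7 + A³)
((5908 - 7822)/(13967 - 23514) + K(-3, 62))*(-1775 - 40101) = ((5908 - 7822)/(13967 - 23514) + (7 + (-3)³))*(-1775 - 40101) = (-1914/(-9547) + (7 - 27))*(-41876) = (-1914*(-1/9547) - 20)*(-41876) = (1914/9547 - 20)*(-41876) = -189026/9547*(-41876) = 7915652776/9547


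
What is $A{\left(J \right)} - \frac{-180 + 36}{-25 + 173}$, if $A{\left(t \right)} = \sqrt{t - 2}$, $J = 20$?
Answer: $\frac{36}{37} + 3 \sqrt{2} \approx 5.2156$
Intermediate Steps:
$A{\left(t \right)} = \sqrt{-2 + t}$
$A{\left(J \right)} - \frac{-180 + 36}{-25 + 173} = \sqrt{-2 + 20} - \frac{-180 + 36}{-25 + 173} = \sqrt{18} - - \frac{144}{148} = 3 \sqrt{2} - \left(-144\right) \frac{1}{148} = 3 \sqrt{2} - - \frac{36}{37} = 3 \sqrt{2} + \frac{36}{37} = \frac{36}{37} + 3 \sqrt{2}$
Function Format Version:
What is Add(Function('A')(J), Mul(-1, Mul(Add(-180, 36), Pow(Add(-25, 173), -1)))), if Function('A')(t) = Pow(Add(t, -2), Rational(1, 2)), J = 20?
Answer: Add(Rational(36, 37), Mul(3, Pow(2, Rational(1, 2)))) ≈ 5.2156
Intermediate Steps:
Function('A')(t) = Pow(Add(-2, t), Rational(1, 2))
Add(Function('A')(J), Mul(-1, Mul(Add(-180, 36), Pow(Add(-25, 173), -1)))) = Add(Pow(Add(-2, 20), Rational(1, 2)), Mul(-1, Mul(Add(-180, 36), Pow(Add(-25, 173), -1)))) = Add(Pow(18, Rational(1, 2)), Mul(-1, Mul(-144, Pow(148, -1)))) = Add(Mul(3, Pow(2, Rational(1, 2))), Mul(-1, Mul(-144, Rational(1, 148)))) = Add(Mul(3, Pow(2, Rational(1, 2))), Mul(-1, Rational(-36, 37))) = Add(Mul(3, Pow(2, Rational(1, 2))), Rational(36, 37)) = Add(Rational(36, 37), Mul(3, Pow(2, Rational(1, 2))))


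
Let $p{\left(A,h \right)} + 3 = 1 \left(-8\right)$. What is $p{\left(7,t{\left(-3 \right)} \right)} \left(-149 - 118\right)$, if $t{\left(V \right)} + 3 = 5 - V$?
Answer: $2937$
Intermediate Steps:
$t{\left(V \right)} = 2 - V$ ($t{\left(V \right)} = -3 - \left(-5 + V\right) = 2 - V$)
$p{\left(A,h \right)} = -11$ ($p{\left(A,h \right)} = -3 + 1 \left(-8\right) = -3 - 8 = -11$)
$p{\left(7,t{\left(-3 \right)} \right)} \left(-149 - 118\right) = - 11 \left(-149 - 118\right) = \left(-11\right) \left(-267\right) = 2937$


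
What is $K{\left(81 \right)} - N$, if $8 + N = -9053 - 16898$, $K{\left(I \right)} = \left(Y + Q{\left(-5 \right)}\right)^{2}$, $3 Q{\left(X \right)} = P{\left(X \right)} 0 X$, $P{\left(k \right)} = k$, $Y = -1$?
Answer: $25960$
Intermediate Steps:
$Q{\left(X \right)} = 0$ ($Q{\left(X \right)} = \frac{X 0 X}{3} = \frac{0 X}{3} = \frac{1}{3} \cdot 0 = 0$)
$K{\left(I \right)} = 1$ ($K{\left(I \right)} = \left(-1 + 0\right)^{2} = \left(-1\right)^{2} = 1$)
$N = -25959$ ($N = -8 - 25951 = -25959$)
$K{\left(81 \right)} - N = 1 - -25959 = 1 + 25959 = 25960$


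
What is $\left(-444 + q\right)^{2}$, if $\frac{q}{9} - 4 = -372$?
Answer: $14107536$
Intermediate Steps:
$q = -3312$ ($q = 36 + 9 \left(-372\right) = 36 - 3348 = -3312$)
$\left(-444 + q\right)^{2} = \left(-444 - 3312\right)^{2} = \left(-3756\right)^{2} = 14107536$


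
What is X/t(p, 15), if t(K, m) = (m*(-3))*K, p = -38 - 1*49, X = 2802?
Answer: 934/1305 ≈ 0.71571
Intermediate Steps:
p = -87 (p = -38 - 49 = -87)
t(K, m) = -3*K*m (t(K, m) = (-3*m)*K = -3*K*m)
X/t(p, 15) = 2802/((-3*(-87)*15)) = 2802/3915 = 2802*(1/3915) = 934/1305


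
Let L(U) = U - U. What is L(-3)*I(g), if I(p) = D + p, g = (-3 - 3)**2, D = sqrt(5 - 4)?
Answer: 0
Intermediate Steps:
D = 1 (D = sqrt(1) = 1)
L(U) = 0
g = 36 (g = (-6)**2 = 36)
I(p) = 1 + p
L(-3)*I(g) = 0*(1 + 36) = 0*37 = 0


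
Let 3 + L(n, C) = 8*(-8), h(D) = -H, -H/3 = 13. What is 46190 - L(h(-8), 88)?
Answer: 46257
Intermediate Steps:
H = -39 (H = -3*13 = -39)
h(D) = 39 (h(D) = -1*(-39) = 39)
L(n, C) = -67 (L(n, C) = -3 + 8*(-8) = -3 - 64 = -67)
46190 - L(h(-8), 88) = 46190 - 1*(-67) = 46190 + 67 = 46257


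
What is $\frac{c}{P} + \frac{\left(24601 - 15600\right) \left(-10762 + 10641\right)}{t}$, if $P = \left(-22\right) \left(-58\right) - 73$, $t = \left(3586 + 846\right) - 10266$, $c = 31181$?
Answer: $\frac{1492122517}{7018302} \approx 212.6$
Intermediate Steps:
$t = -5834$ ($t = 4432 - 10266 = -5834$)
$P = 1203$ ($P = 1276 - 73 = 1203$)
$\frac{c}{P} + \frac{\left(24601 - 15600\right) \left(-10762 + 10641\right)}{t} = \frac{31181}{1203} + \frac{\left(24601 - 15600\right) \left(-10762 + 10641\right)}{-5834} = 31181 \cdot \frac{1}{1203} + 9001 \left(-121\right) \left(- \frac{1}{5834}\right) = \frac{31181}{1203} - - \frac{1089121}{5834} = \frac{31181}{1203} + \frac{1089121}{5834} = \frac{1492122517}{7018302}$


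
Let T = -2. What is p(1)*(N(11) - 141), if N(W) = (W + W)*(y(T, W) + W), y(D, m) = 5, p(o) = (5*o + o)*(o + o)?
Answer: 2532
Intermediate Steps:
p(o) = 12*o² (p(o) = (6*o)*(2*o) = 12*o²)
N(W) = 2*W*(5 + W) (N(W) = (W + W)*(5 + W) = (2*W)*(5 + W) = 2*W*(5 + W))
p(1)*(N(11) - 141) = (12*1²)*(2*11*(5 + 11) - 141) = (12*1)*(2*11*16 - 141) = 12*(352 - 141) = 12*211 = 2532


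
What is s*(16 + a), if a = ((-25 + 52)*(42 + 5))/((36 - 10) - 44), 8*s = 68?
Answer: -1853/4 ≈ -463.25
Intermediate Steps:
s = 17/2 (s = (⅛)*68 = 17/2 ≈ 8.5000)
a = -141/2 (a = (27*47)/(26 - 44) = 1269/(-18) = 1269*(-1/18) = -141/2 ≈ -70.500)
s*(16 + a) = 17*(16 - 141/2)/2 = (17/2)*(-109/2) = -1853/4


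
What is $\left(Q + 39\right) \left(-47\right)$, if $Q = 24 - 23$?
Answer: $-1880$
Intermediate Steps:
$Q = 1$
$\left(Q + 39\right) \left(-47\right) = \left(1 + 39\right) \left(-47\right) = 40 \left(-47\right) = -1880$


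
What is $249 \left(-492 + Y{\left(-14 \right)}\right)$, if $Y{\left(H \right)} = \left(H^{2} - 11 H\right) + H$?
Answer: $-38844$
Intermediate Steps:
$Y{\left(H \right)} = H^{2} - 10 H$
$249 \left(-492 + Y{\left(-14 \right)}\right) = 249 \left(-492 - 14 \left(-10 - 14\right)\right) = 249 \left(-492 - -336\right) = 249 \left(-492 + 336\right) = 249 \left(-156\right) = -38844$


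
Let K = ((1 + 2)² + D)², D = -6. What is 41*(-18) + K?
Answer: -729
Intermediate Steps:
K = 9 (K = ((1 + 2)² - 6)² = (3² - 6)² = (9 - 6)² = 3² = 9)
41*(-18) + K = 41*(-18) + 9 = -738 + 9 = -729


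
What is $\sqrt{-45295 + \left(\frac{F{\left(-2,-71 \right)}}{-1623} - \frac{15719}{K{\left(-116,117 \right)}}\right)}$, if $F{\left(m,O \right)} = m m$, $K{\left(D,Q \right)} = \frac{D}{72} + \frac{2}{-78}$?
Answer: $\frac{i \sqrt{13791009770557761}}{621609} \approx 188.92 i$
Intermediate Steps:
$K{\left(D,Q \right)} = - \frac{1}{39} + \frac{D}{72}$ ($K{\left(D,Q \right)} = D \frac{1}{72} + 2 \left(- \frac{1}{78}\right) = \frac{D}{72} - \frac{1}{39} = - \frac{1}{39} + \frac{D}{72}$)
$F{\left(m,O \right)} = m^{2}$
$\sqrt{-45295 + \left(\frac{F{\left(-2,-71 \right)}}{-1623} - \frac{15719}{K{\left(-116,117 \right)}}\right)} = \sqrt{-45295 - \left(\frac{15719}{- \frac{1}{39} + \frac{1}{72} \left(-116\right)} - \frac{\left(-2\right)^{2}}{-1623}\right)} = \sqrt{-45295 - \left(\frac{4}{1623} + \frac{15719}{- \frac{1}{39} - \frac{29}{18}}\right)} = \sqrt{-45295 - \left(\frac{4}{1623} + \frac{15719}{- \frac{383}{234}}\right)} = \sqrt{-45295 - - \frac{5969791726}{621609}} = \sqrt{-45295 + \left(- \frac{4}{1623} + \frac{3678246}{383}\right)} = \sqrt{-45295 + \frac{5969791726}{621609}} = \sqrt{- \frac{22185987929}{621609}} = \frac{i \sqrt{13791009770557761}}{621609}$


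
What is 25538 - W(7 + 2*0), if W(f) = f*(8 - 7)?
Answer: 25531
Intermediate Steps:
W(f) = f (W(f) = f*1 = f)
25538 - W(7 + 2*0) = 25538 - (7 + 2*0) = 25538 - (7 + 0) = 25538 - 1*7 = 25538 - 7 = 25531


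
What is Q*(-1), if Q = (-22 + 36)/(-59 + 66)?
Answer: -2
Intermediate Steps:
Q = 2 (Q = 14/7 = 14*(⅐) = 2)
Q*(-1) = 2*(-1) = -2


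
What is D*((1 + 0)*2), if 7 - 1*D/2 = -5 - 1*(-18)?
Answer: -24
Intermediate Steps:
D = -12 (D = 14 - 2*(-5 - 1*(-18)) = 14 - 2*(-5 + 18) = 14 - 2*13 = 14 - 26 = -12)
D*((1 + 0)*2) = -12*(1 + 0)*2 = -12*2 = -24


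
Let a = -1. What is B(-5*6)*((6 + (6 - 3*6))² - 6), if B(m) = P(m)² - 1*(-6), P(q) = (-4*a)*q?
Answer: 432180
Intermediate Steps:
P(q) = 4*q (P(q) = (-4*(-1))*q = 4*q)
B(m) = 6 + 16*m² (B(m) = (4*m)² - 1*(-6) = 16*m² + 6 = 6 + 16*m²)
B(-5*6)*((6 + (6 - 3*6))² - 6) = (6 + 16*(-5*6)²)*((6 + (6 - 3*6))² - 6) = (6 + 16*(-30)²)*((6 + (6 - 18))² - 6) = (6 + 16*900)*((6 - 12)² - 6) = (6 + 14400)*((-6)² - 6) = 14406*(36 - 6) = 14406*30 = 432180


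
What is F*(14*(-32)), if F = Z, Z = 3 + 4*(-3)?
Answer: 4032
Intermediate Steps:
Z = -9 (Z = 3 - 12 = -9)
F = -9
F*(14*(-32)) = -126*(-32) = -9*(-448) = 4032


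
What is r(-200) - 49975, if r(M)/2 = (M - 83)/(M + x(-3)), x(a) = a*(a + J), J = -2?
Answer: -9244809/185 ≈ -49972.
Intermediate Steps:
x(a) = a*(-2 + a) (x(a) = a*(a - 2) = a*(-2 + a))
r(M) = 2*(-83 + M)/(15 + M) (r(M) = 2*((M - 83)/(M - 3*(-2 - 3))) = 2*((-83 + M)/(M - 3*(-5))) = 2*((-83 + M)/(M + 15)) = 2*((-83 + M)/(15 + M)) = 2*(-83 + M)/(15 + M))
r(-200) - 49975 = 2*(-83 - 200)/(15 - 200) - 49975 = 2*(-283)/(-185) - 49975 = 2*(-1/185)*(-283) - 49975 = 566/185 - 49975 = -9244809/185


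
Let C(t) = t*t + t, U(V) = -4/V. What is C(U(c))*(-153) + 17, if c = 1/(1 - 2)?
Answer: -3043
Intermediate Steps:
c = -1 (c = 1/(-1) = -1)
C(t) = t + t**2 (C(t) = t**2 + t = t + t**2)
C(U(c))*(-153) + 17 = ((-4/(-1))*(1 - 4/(-1)))*(-153) + 17 = ((-4*(-1))*(1 - 4*(-1)))*(-153) + 17 = (4*(1 + 4))*(-153) + 17 = (4*5)*(-153) + 17 = 20*(-153) + 17 = -3060 + 17 = -3043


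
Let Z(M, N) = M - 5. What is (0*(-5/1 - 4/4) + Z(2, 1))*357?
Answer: -1071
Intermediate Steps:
Z(M, N) = -5 + M
(0*(-5/1 - 4/4) + Z(2, 1))*357 = (0*(-5/1 - 4/4) + (-5 + 2))*357 = (0*(-5*1 - 4*¼) - 3)*357 = (0*(-5 - 1) - 3)*357 = (0*(-6) - 3)*357 = (0 - 3)*357 = -3*357 = -1071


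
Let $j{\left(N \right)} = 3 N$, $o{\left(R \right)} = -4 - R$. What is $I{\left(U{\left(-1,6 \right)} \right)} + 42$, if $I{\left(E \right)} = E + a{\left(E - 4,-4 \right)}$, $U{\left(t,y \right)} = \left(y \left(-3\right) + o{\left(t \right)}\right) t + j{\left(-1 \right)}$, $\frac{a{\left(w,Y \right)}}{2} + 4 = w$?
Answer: $80$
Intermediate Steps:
$a{\left(w,Y \right)} = -8 + 2 w$
$U{\left(t,y \right)} = -3 + t \left(-4 - t - 3 y\right)$ ($U{\left(t,y \right)} = \left(y \left(-3\right) - \left(4 + t\right)\right) t + 3 \left(-1\right) = \left(- 3 y - \left(4 + t\right)\right) t - 3 = \left(-4 - t - 3 y\right) t - 3 = t \left(-4 - t - 3 y\right) - 3 = -3 + t \left(-4 - t - 3 y\right)$)
$I{\left(E \right)} = -16 + 3 E$ ($I{\left(E \right)} = E + \left(-8 + 2 \left(E - 4\right)\right) = E + \left(-8 + 2 \left(-4 + E\right)\right) = E + \left(-8 + \left(-8 + 2 E\right)\right) = E + \left(-16 + 2 E\right) = -16 + 3 E$)
$I{\left(U{\left(-1,6 \right)} \right)} + 42 = \left(-16 + 3 \left(-3 - - (4 - 1) - \left(-3\right) 6\right)\right) + 42 = \left(-16 + 3 \left(-3 - \left(-1\right) 3 + 18\right)\right) + 42 = \left(-16 + 3 \left(-3 + 3 + 18\right)\right) + 42 = \left(-16 + 3 \cdot 18\right) + 42 = \left(-16 + 54\right) + 42 = 38 + 42 = 80$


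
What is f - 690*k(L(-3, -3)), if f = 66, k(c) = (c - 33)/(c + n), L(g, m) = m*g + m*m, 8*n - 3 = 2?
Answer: 92634/149 ≈ 621.71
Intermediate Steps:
n = 5/8 (n = 3/8 + (1/8)*2 = 3/8 + 1/4 = 5/8 ≈ 0.62500)
L(g, m) = m**2 + g*m (L(g, m) = g*m + m**2 = m**2 + g*m)
k(c) = (-33 + c)/(5/8 + c) (k(c) = (c - 33)/(c + 5/8) = (-33 + c)/(5/8 + c))
f - 690*k(L(-3, -3)) = 66 - 5520*(-33 - 3*(-3 - 3))/(5 + 8*(-3*(-3 - 3))) = 66 - 5520*(-33 - 3*(-6))/(5 + 8*(-3*(-6))) = 66 - 5520*(-33 + 18)/(5 + 8*18) = 66 - 5520*(-15)/(5 + 144) = 66 - 5520*(-15)/149 = 66 - 690*(-120/149) = 66 + 82800/149 = 92634/149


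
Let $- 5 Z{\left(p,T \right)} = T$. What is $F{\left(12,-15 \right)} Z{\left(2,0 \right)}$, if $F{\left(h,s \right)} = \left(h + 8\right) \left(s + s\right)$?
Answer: $0$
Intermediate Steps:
$Z{\left(p,T \right)} = - \frac{T}{5}$
$F{\left(h,s \right)} = 2 s \left(8 + h\right)$ ($F{\left(h,s \right)} = \left(8 + h\right) 2 s = 2 s \left(8 + h\right)$)
$F{\left(12,-15 \right)} Z{\left(2,0 \right)} = 2 \left(-15\right) \left(8 + 12\right) \left(\left(- \frac{1}{5}\right) 0\right) = 2 \left(-15\right) 20 \cdot 0 = \left(-600\right) 0 = 0$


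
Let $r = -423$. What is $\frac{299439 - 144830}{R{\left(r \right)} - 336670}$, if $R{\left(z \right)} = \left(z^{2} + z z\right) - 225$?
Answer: $\frac{154609}{20963} \approx 7.3753$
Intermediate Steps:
$R{\left(z \right)} = -225 + 2 z^{2}$ ($R{\left(z \right)} = \left(z^{2} + z^{2}\right) - 225 = 2 z^{2} - 225 = -225 + 2 z^{2}$)
$\frac{299439 - 144830}{R{\left(r \right)} - 336670} = \frac{299439 - 144830}{\left(-225 + 2 \left(-423\right)^{2}\right) - 336670} = \frac{154609}{\left(-225 + 2 \cdot 178929\right) - 336670} = \frac{154609}{\left(-225 + 357858\right) - 336670} = \frac{154609}{357633 - 336670} = \frac{154609}{20963}$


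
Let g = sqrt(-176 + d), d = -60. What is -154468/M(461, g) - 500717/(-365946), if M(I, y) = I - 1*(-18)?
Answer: -8041014755/25041162 ≈ -321.11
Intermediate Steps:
g = 2*I*sqrt(59) (g = sqrt(-176 - 60) = sqrt(-236) = 2*I*sqrt(59) ≈ 15.362*I)
M(I, y) = 18 + I (M(I, y) = I + 18 = 18 + I)
-154468/M(461, g) - 500717/(-365946) = -154468/(18 + 461) - 500717/(-365946) = -154468/479 - 500717*(-1/365946) = -154468*1/479 + 71531/52278 = -154468/479 + 71531/52278 = -8041014755/25041162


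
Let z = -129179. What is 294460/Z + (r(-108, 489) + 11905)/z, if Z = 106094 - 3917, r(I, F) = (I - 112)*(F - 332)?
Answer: 40350824735/13199122683 ≈ 3.0571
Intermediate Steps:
r(I, F) = (-332 + F)*(-112 + I) (r(I, F) = (-112 + I)*(-332 + F) = (-332 + F)*(-112 + I))
Z = 102177
294460/Z + (r(-108, 489) + 11905)/z = 294460/102177 + ((37184 - 332*(-108) - 112*489 + 489*(-108)) + 11905)/(-129179) = 294460*(1/102177) + ((37184 + 35856 - 54768 - 52812) + 11905)*(-1/129179) = 294460/102177 + (-34540 + 11905)*(-1/129179) = 294460/102177 - 22635*(-1/129179) = 294460/102177 + 22635/129179 = 40350824735/13199122683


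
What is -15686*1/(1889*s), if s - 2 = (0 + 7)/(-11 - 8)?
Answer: -9614/1889 ≈ -5.0895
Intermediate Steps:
s = 31/19 (s = 2 + (0 + 7)/(-11 - 8) = 2 + 7/(-19) = 2 + 7*(-1/19) = 2 - 7/19 = 31/19 ≈ 1.6316)
-15686*1/(1889*s) = -15686/((31/19)*1889) = -15686/58559/19 = -15686*19/58559 = -9614/1889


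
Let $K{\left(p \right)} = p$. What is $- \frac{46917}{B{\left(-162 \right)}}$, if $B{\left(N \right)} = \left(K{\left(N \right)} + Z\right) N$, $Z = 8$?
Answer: $- \frac{5213}{2772} \approx -1.8806$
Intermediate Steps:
$B{\left(N \right)} = N \left(8 + N\right)$ ($B{\left(N \right)} = \left(N + 8\right) N = \left(8 + N\right) N = N \left(8 + N\right)$)
$- \frac{46917}{B{\left(-162 \right)}} = - \frac{46917}{\left(-162\right) \left(8 - 162\right)} = - \frac{46917}{\left(-162\right) \left(-154\right)} = - \frac{46917}{24948} = \left(-46917\right) \frac{1}{24948} = - \frac{5213}{2772}$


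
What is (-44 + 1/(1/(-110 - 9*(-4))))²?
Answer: 13924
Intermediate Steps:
(-44 + 1/(1/(-110 - 9*(-4))))² = (-44 + 1/(1/(-110 + 36)))² = (-44 + 1/(1/(-74)))² = (-44 + 1/(-1/74))² = (-44 - 74)² = (-118)² = 13924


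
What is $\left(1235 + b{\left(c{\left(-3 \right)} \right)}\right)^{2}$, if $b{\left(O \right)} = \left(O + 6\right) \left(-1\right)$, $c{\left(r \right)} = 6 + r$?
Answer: $1503076$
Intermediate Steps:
$b{\left(O \right)} = -6 - O$ ($b{\left(O \right)} = \left(6 + O\right) \left(-1\right) = -6 - O$)
$\left(1235 + b{\left(c{\left(-3 \right)} \right)}\right)^{2} = \left(1235 - 9\right)^{2} = 1226^{2} = 1503076$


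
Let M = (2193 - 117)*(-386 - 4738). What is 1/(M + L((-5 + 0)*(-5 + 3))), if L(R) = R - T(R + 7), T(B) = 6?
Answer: -1/10637420 ≈ -9.4008e-8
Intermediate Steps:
L(R) = -6 + R (L(R) = R - 1*6 = R - 6 = -6 + R)
M = -10637424 (M = 2076*(-5124) = -10637424)
1/(M + L((-5 + 0)*(-5 + 3))) = 1/(-10637424 + (-6 + (-5 + 0)*(-5 + 3))) = 1/(-10637424 + (-6 - 5*(-2))) = 1/(-10637424 + (-6 + 10)) = 1/(-10637424 + 4) = 1/(-10637420) = -1/10637420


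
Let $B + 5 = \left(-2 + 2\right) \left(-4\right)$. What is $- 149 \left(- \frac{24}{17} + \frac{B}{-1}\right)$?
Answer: $- \frac{9089}{17} \approx -534.65$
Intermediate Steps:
$B = -5$ ($B = -5 + \left(-2 + 2\right) \left(-4\right) = -5 + 0 \left(-4\right) = -5 + 0 = -5$)
$- 149 \left(- \frac{24}{17} + \frac{B}{-1}\right) = - 149 \left(- \frac{24}{17} - \frac{5}{-1}\right) = - 149 \left(\left(-24\right) \frac{1}{17} - -5\right) = - 149 \left(- \frac{24}{17} + 5\right) = \left(-149\right) \frac{61}{17} = - \frac{9089}{17}$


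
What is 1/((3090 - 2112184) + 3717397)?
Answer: 1/1608303 ≈ 6.2177e-7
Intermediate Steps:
1/((3090 - 2112184) + 3717397) = 1/(-2109094 + 3717397) = 1/1608303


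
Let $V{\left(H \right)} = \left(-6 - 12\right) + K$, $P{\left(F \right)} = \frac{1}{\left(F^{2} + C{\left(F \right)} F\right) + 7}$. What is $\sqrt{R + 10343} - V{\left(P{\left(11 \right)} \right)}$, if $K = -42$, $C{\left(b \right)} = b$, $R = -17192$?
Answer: $60 + 3 i \sqrt{761} \approx 60.0 + 82.759 i$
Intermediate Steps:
$P{\left(F \right)} = \frac{1}{7 + 2 F^{2}}$ ($P{\left(F \right)} = \frac{1}{\left(F^{2} + F F\right) + 7} = \frac{1}{\left(F^{2} + F^{2}\right) + 7} = \frac{1}{2 F^{2} + 7} = \frac{1}{7 + 2 F^{2}}$)
$V{\left(H \right)} = -60$ ($V{\left(H \right)} = \left(-6 - 12\right) - 42 = -18 - 42 = -60$)
$\sqrt{R + 10343} - V{\left(P{\left(11 \right)} \right)} = \sqrt{-17192 + 10343} - -60 = \sqrt{-6849} + 60 = 3 i \sqrt{761} + 60 = 60 + 3 i \sqrt{761}$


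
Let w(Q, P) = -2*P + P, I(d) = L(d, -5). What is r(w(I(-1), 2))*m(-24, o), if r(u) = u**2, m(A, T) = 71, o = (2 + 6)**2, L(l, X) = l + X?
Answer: 284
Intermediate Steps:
L(l, X) = X + l
o = 64 (o = 8**2 = 64)
I(d) = -5 + d
w(Q, P) = -P
r(w(I(-1), 2))*m(-24, o) = (-1*2)**2*71 = (-2)**2*71 = 4*71 = 284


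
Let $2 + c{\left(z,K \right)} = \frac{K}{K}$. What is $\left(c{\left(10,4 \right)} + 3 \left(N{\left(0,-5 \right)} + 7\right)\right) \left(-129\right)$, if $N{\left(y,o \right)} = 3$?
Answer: $-3741$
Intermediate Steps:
$c{\left(z,K \right)} = -1$ ($c{\left(z,K \right)} = -2 + \frac{K}{K} = -2 + 1 = -1$)
$\left(c{\left(10,4 \right)} + 3 \left(N{\left(0,-5 \right)} + 7\right)\right) \left(-129\right) = \left(-1 + 3 \left(3 + 7\right)\right) \left(-129\right) = \left(-1 + 3 \cdot 10\right) \left(-129\right) = \left(-1 + 30\right) \left(-129\right) = 29 \left(-129\right) = -3741$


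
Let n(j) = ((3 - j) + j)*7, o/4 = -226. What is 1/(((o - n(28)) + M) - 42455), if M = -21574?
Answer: -1/64954 ≈ -1.5396e-5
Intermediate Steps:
o = -904 (o = 4*(-226) = -904)
n(j) = 21 (n(j) = 3*7 = 21)
1/(((o - n(28)) + M) - 42455) = 1/(((-904 - 1*21) - 21574) - 42455) = 1/(((-904 - 21) - 21574) - 42455) = 1/((-925 - 21574) - 42455) = 1/(-22499 - 42455) = 1/(-64954) = -1/64954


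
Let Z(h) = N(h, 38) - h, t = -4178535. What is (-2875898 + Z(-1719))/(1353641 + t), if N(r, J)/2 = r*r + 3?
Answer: -3035749/2824894 ≈ -1.0746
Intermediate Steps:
N(r, J) = 6 + 2*r**2 (N(r, J) = 2*(r*r + 3) = 2*(r**2 + 3) = 2*(3 + r**2) = 6 + 2*r**2)
Z(h) = 6 - h + 2*h**2 (Z(h) = (6 + 2*h**2) - h = 6 - h + 2*h**2)
(-2875898 + Z(-1719))/(1353641 + t) = (-2875898 + (6 - 1*(-1719) + 2*(-1719)**2))/(1353641 - 4178535) = (-2875898 + (6 + 1719 + 2*2954961))/(-2824894) = (-2875898 + (6 + 1719 + 5909922))*(-1/2824894) = (-2875898 + 5911647)*(-1/2824894) = 3035749*(-1/2824894) = -3035749/2824894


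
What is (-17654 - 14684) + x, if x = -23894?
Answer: -56232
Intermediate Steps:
(-17654 - 14684) + x = (-17654 - 14684) - 23894 = -32338 - 23894 = -56232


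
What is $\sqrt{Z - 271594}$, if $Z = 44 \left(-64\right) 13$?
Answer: $i \sqrt{308202} \approx 555.16 i$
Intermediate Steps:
$Z = -36608$ ($Z = \left(-2816\right) 13 = -36608$)
$\sqrt{Z - 271594} = \sqrt{-36608 - 271594} = \sqrt{-308202} = i \sqrt{308202}$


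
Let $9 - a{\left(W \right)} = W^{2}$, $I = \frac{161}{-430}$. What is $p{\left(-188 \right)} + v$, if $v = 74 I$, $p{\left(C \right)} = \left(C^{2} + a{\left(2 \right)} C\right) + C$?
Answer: $\frac{7350483}{215} \approx 34188.0$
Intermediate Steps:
$I = - \frac{161}{430}$ ($I = 161 \left(- \frac{1}{430}\right) = - \frac{161}{430} \approx -0.37442$)
$a{\left(W \right)} = 9 - W^{2}$
$p{\left(C \right)} = C^{2} + 6 C$ ($p{\left(C \right)} = \left(C^{2} + \left(9 - 2^{2}\right) C\right) + C = \left(C^{2} + \left(9 - 4\right) C\right) + C = \left(C^{2} + 5 C\right) + C = C^{2} + 6 C$)
$v = - \frac{5957}{215}$ ($v = 74 \left(- \frac{161}{430}\right) = - \frac{5957}{215} \approx -27.707$)
$p{\left(-188 \right)} + v = - 188 \left(6 - 188\right) - \frac{5957}{215} = \left(-188\right) \left(-182\right) - \frac{5957}{215} = 34216 - \frac{5957}{215} = \frac{7350483}{215}$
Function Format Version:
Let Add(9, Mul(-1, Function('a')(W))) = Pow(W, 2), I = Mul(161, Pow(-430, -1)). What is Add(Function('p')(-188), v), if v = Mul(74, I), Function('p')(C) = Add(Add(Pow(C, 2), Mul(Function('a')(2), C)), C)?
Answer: Rational(7350483, 215) ≈ 34188.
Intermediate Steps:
I = Rational(-161, 430) (I = Mul(161, Rational(-1, 430)) = Rational(-161, 430) ≈ -0.37442)
Function('a')(W) = Add(9, Mul(-1, Pow(W, 2)))
Function('p')(C) = Add(Pow(C, 2), Mul(6, C)) (Function('p')(C) = Add(Add(Pow(C, 2), Mul(Add(9, Mul(-1, Pow(2, 2))), C)), C) = Add(Add(Pow(C, 2), Mul(Add(9, Mul(-1, 4)), C)), C) = Add(Add(Pow(C, 2), Mul(Add(9, -4), C)), C) = Add(Add(Pow(C, 2), Mul(5, C)), C) = Add(Pow(C, 2), Mul(6, C)))
v = Rational(-5957, 215) (v = Mul(74, Rational(-161, 430)) = Rational(-5957, 215) ≈ -27.707)
Add(Function('p')(-188), v) = Add(Mul(-188, Add(6, -188)), Rational(-5957, 215)) = Add(Mul(-188, -182), Rational(-5957, 215)) = Add(34216, Rational(-5957, 215)) = Rational(7350483, 215)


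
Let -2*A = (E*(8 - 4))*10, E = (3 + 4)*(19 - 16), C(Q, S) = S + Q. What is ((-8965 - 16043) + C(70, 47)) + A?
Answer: -25311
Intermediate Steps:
C(Q, S) = Q + S
E = 21 (E = 7*3 = 21)
A = -420 (A = -21*(8 - 4)*10/2 = -21*4*10/2 = -42*10 = -1/2*840 = -420)
((-8965 - 16043) + C(70, 47)) + A = ((-8965 - 16043) + (70 + 47)) - 420 = (-25008 + 117) - 420 = -24891 - 420 = -25311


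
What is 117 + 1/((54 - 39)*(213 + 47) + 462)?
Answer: 510355/4362 ≈ 117.00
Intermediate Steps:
117 + 1/((54 - 39)*(213 + 47) + 462) = 117 + 1/(15*260 + 462) = 117 + 1/(3900 + 462) = 117 + 1/4362 = 510355/4362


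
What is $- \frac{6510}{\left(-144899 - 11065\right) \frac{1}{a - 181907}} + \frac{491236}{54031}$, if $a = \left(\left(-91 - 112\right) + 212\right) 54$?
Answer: $- \frac{10622789296751}{1404481814} \approx -7563.5$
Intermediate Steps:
$a = 486$ ($a = \left(-203 + 212\right) 54 = 9 \cdot 54 = 486$)
$- \frac{6510}{\left(-144899 - 11065\right) \frac{1}{a - 181907}} + \frac{491236}{54031} = - \frac{6510}{\left(-144899 - 11065\right) \frac{1}{486 - 181907}} + \frac{491236}{54031} = - \frac{6510}{\left(-155964\right) \frac{1}{-181421}} + 491236 \cdot \frac{1}{54031} = - \frac{6510}{\left(-155964\right) \left(- \frac{1}{181421}\right)} + \frac{491236}{54031} = - \frac{6510}{\frac{155964}{181421}} + \frac{491236}{54031} = \left(-6510\right) \frac{181421}{155964} + \frac{491236}{54031} = - \frac{196841785}{25994} + \frac{491236}{54031} = - \frac{10622789296751}{1404481814}$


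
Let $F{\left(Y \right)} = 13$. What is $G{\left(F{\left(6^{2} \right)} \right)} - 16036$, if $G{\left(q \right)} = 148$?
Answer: $-15888$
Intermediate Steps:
$G{\left(F{\left(6^{2} \right)} \right)} - 16036 = 148 - 16036 = -15888$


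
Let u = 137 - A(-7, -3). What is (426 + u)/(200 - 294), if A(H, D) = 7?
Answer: -278/47 ≈ -5.9149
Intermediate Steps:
u = 130 (u = 137 - 1*7 = 137 - 7 = 130)
(426 + u)/(200 - 294) = (426 + 130)/(200 - 294) = 556/(-94) = -1/94*556 = -278/47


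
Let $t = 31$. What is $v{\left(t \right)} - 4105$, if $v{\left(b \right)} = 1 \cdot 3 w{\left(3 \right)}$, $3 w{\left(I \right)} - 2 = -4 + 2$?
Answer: $-4105$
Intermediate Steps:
$w{\left(I \right)} = 0$ ($w{\left(I \right)} = \frac{2}{3} + \frac{-4 + 2}{3} = \frac{2}{3} + \frac{1}{3} \left(-2\right) = \frac{2}{3} - \frac{2}{3} = 0$)
$v{\left(b \right)} = 0$ ($v{\left(b \right)} = 1 \cdot 3 \cdot 0 = 3 \cdot 0 = 0$)
$v{\left(t \right)} - 4105 = 0 - 4105 = -4105$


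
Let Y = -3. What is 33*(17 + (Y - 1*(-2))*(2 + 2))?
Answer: 429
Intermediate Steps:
33*(17 + (Y - 1*(-2))*(2 + 2)) = 33*(17 + (-3 - 1*(-2))*(2 + 2)) = 33*(17 + (-3 + 2)*4) = 33*(17 - 1*4) = 33*(17 - 4) = 33*13 = 429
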